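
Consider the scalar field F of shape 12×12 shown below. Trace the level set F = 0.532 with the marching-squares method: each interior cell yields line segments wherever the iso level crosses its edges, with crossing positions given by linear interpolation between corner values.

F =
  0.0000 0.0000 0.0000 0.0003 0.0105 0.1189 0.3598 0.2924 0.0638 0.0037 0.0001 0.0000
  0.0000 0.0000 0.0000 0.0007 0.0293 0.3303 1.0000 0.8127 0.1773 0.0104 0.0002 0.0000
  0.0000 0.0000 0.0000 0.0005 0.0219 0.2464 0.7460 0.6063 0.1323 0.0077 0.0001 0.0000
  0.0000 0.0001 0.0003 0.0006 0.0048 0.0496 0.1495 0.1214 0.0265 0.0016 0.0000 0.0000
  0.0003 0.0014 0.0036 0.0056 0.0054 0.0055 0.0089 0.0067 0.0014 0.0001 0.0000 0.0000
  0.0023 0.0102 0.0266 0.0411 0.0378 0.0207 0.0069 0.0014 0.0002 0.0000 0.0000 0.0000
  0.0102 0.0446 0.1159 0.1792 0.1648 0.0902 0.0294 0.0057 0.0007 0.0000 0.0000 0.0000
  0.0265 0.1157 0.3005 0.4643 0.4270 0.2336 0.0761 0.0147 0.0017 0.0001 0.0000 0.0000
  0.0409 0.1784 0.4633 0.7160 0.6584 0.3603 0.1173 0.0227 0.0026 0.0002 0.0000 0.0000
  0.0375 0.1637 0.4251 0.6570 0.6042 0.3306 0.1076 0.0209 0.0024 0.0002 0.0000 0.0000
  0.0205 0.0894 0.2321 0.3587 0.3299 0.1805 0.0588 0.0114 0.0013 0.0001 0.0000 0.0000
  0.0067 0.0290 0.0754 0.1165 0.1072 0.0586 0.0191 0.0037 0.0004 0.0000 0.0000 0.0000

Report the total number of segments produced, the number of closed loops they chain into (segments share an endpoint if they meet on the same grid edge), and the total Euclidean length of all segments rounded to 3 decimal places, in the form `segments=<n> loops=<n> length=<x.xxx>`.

cell (0,5): code 0100 → (0.269,6.000)–(1.000,5.301)
cell (0,6): code 1100 → (0.461,7.000)–(0.269,6.000)
cell (0,7): code 1000 → (1.000,7.442)–(0.461,7.000)
cell (1,5): code 0110 → (1.000,5.301)–(2.000,5.572)
cell (1,7): code 1001 → (2.000,7.157)–(1.000,7.442)
cell (2,5): code 0010 → (2.000,5.572)–(2.359,6.000)
cell (2,6): code 0011 → (2.359,6.000)–(2.153,7.000)
cell (2,7): code 0001 → (2.153,7.000)–(2.000,7.157)
cell (7,2): code 0100 → (7.269,3.000)–(8.000,2.272)
cell (7,3): code 1100 → (7.454,4.000)–(7.269,3.000)
cell (7,4): code 1000 → (8.000,4.424)–(7.454,4.000)
cell (8,2): code 0110 → (8.000,2.272)–(9.000,2.461)
cell (8,4): code 1001 → (9.000,4.264)–(8.000,4.424)
cell (9,2): code 0010 → (9.000,2.461)–(9.419,3.000)
cell (9,3): code 0011 → (9.419,3.000)–(9.263,4.000)
cell (9,4): code 0001 → (9.263,4.000)–(9.000,4.264)
total: 16 segments, chained into 2 closed loop(s), length Σ = 13.439589

segments=16 loops=2 length=13.440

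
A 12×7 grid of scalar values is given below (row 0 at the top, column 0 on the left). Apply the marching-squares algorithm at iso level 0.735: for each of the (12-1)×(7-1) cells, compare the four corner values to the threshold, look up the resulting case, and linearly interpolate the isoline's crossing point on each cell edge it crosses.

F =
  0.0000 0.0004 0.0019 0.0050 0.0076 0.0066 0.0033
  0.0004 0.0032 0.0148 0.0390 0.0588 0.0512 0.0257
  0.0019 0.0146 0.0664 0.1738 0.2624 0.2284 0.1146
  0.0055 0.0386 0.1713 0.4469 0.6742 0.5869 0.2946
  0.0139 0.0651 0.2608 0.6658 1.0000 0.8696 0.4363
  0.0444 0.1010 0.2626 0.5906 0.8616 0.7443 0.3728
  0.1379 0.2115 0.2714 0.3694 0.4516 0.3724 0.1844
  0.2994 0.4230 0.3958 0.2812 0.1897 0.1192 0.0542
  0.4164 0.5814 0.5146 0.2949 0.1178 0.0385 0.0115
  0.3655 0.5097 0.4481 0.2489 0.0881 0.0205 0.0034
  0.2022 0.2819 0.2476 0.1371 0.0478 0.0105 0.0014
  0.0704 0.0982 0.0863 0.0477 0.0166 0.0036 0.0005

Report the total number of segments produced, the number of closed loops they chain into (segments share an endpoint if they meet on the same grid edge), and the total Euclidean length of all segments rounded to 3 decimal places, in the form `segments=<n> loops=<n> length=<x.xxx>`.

cell (3,3): code 0100 → (3.187,4.000)–(4.000,3.207)
cell (3,4): code 1100 → (3.524,5.000)–(3.187,4.000)
cell (3,5): code 1000 → (4.000,5.311)–(3.524,5.000)
cell (4,3): code 0110 → (4.000,3.207)–(5.000,3.533)
cell (4,5): code 1001 → (5.000,5.025)–(4.000,5.311)
cell (5,3): code 0010 → (5.000,3.533)–(5.309,4.000)
cell (5,4): code 0011 → (5.309,4.000)–(5.025,5.000)
cell (5,5): code 0001 → (5.025,5.000)–(5.000,5.025)
total: 8 segments, chained into 1 closed loop(s), length Σ = 6.486338

segments=8 loops=1 length=6.486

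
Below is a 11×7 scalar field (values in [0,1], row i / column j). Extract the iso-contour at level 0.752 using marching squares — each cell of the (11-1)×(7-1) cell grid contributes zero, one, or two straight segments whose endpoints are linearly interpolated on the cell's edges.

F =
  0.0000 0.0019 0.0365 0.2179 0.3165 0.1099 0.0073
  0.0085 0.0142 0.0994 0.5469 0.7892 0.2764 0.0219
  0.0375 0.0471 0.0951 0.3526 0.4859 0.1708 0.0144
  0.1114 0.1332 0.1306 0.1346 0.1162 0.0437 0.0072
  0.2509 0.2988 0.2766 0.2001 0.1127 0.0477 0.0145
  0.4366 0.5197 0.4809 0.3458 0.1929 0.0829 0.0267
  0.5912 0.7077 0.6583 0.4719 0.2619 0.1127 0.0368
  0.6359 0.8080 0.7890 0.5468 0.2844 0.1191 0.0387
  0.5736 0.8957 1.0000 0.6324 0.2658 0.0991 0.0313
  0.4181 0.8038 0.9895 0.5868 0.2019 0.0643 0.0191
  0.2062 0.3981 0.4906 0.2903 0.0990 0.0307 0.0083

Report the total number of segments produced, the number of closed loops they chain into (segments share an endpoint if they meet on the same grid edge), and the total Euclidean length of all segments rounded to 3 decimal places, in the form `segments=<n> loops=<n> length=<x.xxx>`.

segments=14 loops=2 length=8.812

cell (0,3): code 0100 → (0.921,4.000)–(1.000,3.846)
cell (0,4): code 1000 → (1.000,4.073)–(0.921,4.000)
cell (1,3): code 0010 → (1.000,3.846)–(1.123,4.000)
cell (1,4): code 0001 → (1.123,4.000)–(1.000,4.073)
cell (6,0): code 0100 → (6.442,1.000)–(7.000,0.675)
cell (6,1): code 1100 → (6.717,2.000)–(6.442,1.000)
cell (6,2): code 1000 → (7.000,2.153)–(6.717,2.000)
cell (7,0): code 0110 → (7.000,0.675)–(8.000,0.554)
cell (7,2): code 1001 → (8.000,2.675)–(7.000,2.153)
cell (8,0): code 0110 → (8.000,0.554)–(9.000,0.866)
cell (8,2): code 1001 → (9.000,2.590)–(8.000,2.675)
cell (9,0): code 0010 → (9.000,0.866)–(9.128,1.000)
cell (9,1): code 0011 → (9.128,1.000)–(9.476,2.000)
cell (9,2): code 0001 → (9.476,2.000)–(9.000,2.590)
total: 14 segments, chained into 2 closed loop(s), length Σ = 8.812163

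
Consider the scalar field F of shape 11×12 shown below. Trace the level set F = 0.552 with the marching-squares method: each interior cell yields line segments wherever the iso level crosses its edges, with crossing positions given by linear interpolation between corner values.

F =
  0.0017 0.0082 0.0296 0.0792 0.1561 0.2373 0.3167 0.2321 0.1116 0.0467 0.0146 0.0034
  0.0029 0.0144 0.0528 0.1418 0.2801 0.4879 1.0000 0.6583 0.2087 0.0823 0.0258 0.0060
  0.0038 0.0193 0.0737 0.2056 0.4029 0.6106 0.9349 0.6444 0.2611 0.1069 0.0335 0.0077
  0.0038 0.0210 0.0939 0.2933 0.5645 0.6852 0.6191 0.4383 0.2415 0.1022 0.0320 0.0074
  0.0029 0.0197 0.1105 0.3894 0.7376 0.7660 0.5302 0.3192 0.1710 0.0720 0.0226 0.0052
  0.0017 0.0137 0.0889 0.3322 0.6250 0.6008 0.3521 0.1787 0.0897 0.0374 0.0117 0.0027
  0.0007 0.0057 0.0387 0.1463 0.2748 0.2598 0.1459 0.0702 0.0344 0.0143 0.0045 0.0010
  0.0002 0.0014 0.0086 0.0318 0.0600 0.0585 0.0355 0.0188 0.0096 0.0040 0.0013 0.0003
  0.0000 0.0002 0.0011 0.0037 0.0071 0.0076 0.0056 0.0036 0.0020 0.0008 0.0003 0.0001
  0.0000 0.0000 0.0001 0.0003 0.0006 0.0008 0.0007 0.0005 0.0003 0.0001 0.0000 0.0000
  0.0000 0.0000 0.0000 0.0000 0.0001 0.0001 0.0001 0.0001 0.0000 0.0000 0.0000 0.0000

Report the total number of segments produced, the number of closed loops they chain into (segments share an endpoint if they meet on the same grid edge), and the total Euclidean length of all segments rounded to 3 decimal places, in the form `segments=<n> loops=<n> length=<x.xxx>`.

segments=18 loops=1 length=13.265

cell (0,5): code 0100 → (0.344,6.000)–(1.000,5.125)
cell (0,6): code 1100 → (0.751,7.000)–(0.344,6.000)
cell (0,7): code 1000 → (1.000,7.236)–(0.751,7.000)
cell (1,4): code 0100 → (1.522,5.000)–(2.000,4.718)
cell (1,5): code 1110 → (1.000,5.125)–(1.522,5.000)
cell (1,7): code 1001 → (2.000,7.241)–(1.000,7.236)
cell (2,3): code 0100 → (2.923,4.000)–(3.000,3.954)
cell (2,4): code 1110 → (2.000,4.718)–(2.923,4.000)
cell (2,6): code 1011 → (3.000,6.371)–(2.448,7.000)
cell (2,7): code 0001 → (2.448,7.000)–(2.000,7.241)
cell (3,3): code 0110 → (3.000,3.954)–(4.000,3.467)
cell (3,5): code 1011 → (4.000,5.908)–(3.755,6.000)
cell (3,6): code 0001 → (3.755,6.000)–(3.000,6.371)
cell (4,3): code 0110 → (4.000,3.467)–(5.000,3.751)
cell (4,5): code 1001 → (5.000,5.196)–(4.000,5.908)
cell (5,3): code 0010 → (5.000,3.751)–(5.208,4.000)
cell (5,4): code 0011 → (5.208,4.000)–(5.143,5.000)
cell (5,5): code 0001 → (5.143,5.000)–(5.000,5.196)
total: 18 segments, chained into 1 closed loop(s), length Σ = 13.264868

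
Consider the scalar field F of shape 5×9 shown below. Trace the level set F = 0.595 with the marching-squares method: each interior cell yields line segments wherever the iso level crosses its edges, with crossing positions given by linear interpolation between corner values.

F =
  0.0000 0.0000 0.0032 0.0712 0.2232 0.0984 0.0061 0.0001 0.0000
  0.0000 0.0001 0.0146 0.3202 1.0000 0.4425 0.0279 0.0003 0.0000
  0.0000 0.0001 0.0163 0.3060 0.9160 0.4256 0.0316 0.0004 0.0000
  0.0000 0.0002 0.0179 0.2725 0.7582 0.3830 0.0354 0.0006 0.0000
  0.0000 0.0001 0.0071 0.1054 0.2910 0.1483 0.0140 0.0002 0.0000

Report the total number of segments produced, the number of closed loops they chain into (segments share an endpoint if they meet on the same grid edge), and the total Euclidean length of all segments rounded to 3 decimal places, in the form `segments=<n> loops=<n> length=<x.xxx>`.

segments=8 loops=1 length=6.775

cell (0,3): code 0100 → (0.479,4.000)–(1.000,3.404)
cell (0,4): code 1000 → (1.000,4.726)–(0.479,4.000)
cell (1,3): code 0110 → (1.000,3.404)–(2.000,3.474)
cell (1,4): code 1001 → (2.000,4.655)–(1.000,4.726)
cell (2,3): code 0110 → (2.000,3.474)–(3.000,3.664)
cell (2,4): code 1001 → (3.000,4.435)–(2.000,4.655)
cell (3,3): code 0010 → (3.000,3.664)–(3.349,4.000)
cell (3,4): code 0001 → (3.349,4.000)–(3.000,4.435)
total: 8 segments, chained into 1 closed loop(s), length Σ = 6.775180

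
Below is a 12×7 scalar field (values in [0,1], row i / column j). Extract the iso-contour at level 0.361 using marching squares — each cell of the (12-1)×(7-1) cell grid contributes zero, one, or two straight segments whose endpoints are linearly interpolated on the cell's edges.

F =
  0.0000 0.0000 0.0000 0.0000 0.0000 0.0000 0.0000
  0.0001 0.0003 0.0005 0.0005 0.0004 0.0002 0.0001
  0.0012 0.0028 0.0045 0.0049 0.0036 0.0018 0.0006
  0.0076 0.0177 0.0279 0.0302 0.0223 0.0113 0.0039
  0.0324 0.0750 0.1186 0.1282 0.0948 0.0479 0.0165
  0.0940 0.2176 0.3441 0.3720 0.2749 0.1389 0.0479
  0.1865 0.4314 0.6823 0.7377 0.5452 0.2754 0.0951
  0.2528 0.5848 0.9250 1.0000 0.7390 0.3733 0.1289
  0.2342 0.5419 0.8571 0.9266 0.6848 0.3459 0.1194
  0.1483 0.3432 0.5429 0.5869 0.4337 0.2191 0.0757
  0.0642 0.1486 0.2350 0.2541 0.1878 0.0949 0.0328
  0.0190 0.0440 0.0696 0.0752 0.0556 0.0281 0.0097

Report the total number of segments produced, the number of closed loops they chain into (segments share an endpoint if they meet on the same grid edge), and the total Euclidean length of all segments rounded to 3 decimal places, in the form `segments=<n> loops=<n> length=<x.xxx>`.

cell (4,2): code 0100 → (4.955,3.000)–(5.000,2.606)
cell (4,3): code 1000 → (5.000,3.113)–(4.955,3.000)
cell (5,0): code 0100 → (5.671,1.000)–(6.000,0.713)
cell (5,1): code 1100 → (5.050,2.000)–(5.671,1.000)
cell (5,2): code 1110 → (5.000,2.606)–(5.050,2.000)
cell (5,3): code 1101 → (5.319,4.000)–(5.000,3.113)
cell (5,4): code 1000 → (6.000,4.683)–(5.319,4.000)
cell (6,0): code 0110 → (6.000,0.713)–(7.000,0.326)
cell (6,4): code 1101 → (6.874,5.000)–(6.000,4.683)
cell (6,5): code 1000 → (7.000,5.050)–(6.874,5.000)
cell (7,0): code 0110 → (7.000,0.326)–(8.000,0.412)
cell (7,4): code 1011 → (8.000,4.955)–(7.449,5.000)
cell (7,5): code 0001 → (7.449,5.000)–(7.000,5.050)
cell (8,0): code 0010 → (8.000,0.412)–(8.910,1.000)
cell (8,1): code 0111 → (8.910,1.000)–(9.000,1.089)
cell (8,4): code 1001 → (9.000,4.339)–(8.000,4.955)
cell (9,1): code 0010 → (9.000,1.089)–(9.591,2.000)
cell (9,2): code 0011 → (9.591,2.000)–(9.679,3.000)
cell (9,3): code 0011 → (9.679,3.000)–(9.296,4.000)
cell (9,4): code 0001 → (9.296,4.000)–(9.000,4.339)
total: 20 segments, chained into 1 closed loop(s), length Σ = 14.788480

segments=20 loops=1 length=14.788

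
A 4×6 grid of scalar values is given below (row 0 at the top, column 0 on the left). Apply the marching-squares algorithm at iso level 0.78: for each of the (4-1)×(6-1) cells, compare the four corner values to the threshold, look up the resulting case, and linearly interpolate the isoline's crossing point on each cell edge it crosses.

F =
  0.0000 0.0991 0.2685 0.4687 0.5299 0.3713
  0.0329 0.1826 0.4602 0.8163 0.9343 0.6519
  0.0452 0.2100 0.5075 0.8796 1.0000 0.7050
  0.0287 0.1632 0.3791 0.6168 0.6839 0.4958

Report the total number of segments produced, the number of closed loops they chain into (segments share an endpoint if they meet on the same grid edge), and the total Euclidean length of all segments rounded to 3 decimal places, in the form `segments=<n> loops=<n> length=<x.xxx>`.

segments=8 loops=1 length=6.416

cell (0,2): code 0100 → (0.896,3.000)–(1.000,2.898)
cell (0,3): code 1100 → (0.618,4.000)–(0.896,3.000)
cell (0,4): code 1000 → (1.000,4.546)–(0.618,4.000)
cell (1,2): code 0110 → (1.000,2.898)–(2.000,2.732)
cell (1,4): code 1001 → (2.000,4.746)–(1.000,4.546)
cell (2,2): code 0010 → (2.000,2.732)–(2.379,3.000)
cell (2,3): code 0011 → (2.379,3.000)–(2.696,4.000)
cell (2,4): code 0001 → (2.696,4.000)–(2.000,4.746)
total: 8 segments, chained into 1 closed loop(s), length Σ = 6.416471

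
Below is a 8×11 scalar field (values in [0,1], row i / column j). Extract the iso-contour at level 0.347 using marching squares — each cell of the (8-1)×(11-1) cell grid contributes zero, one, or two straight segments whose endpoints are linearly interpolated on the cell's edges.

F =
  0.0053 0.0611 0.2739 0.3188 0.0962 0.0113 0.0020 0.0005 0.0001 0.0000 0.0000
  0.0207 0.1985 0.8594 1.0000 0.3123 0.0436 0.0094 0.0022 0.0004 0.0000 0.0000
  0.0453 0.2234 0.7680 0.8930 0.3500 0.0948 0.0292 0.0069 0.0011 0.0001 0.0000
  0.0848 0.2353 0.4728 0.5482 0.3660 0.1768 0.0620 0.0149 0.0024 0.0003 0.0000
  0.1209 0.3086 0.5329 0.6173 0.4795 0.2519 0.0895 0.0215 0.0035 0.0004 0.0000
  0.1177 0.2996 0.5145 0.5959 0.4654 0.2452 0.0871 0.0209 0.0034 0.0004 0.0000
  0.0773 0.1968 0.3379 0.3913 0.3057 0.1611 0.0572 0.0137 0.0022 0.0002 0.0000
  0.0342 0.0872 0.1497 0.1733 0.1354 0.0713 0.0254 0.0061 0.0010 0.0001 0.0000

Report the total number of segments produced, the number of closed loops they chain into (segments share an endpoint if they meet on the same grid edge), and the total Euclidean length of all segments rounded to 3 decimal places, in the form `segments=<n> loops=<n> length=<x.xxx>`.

cell (0,1): code 0100 → (0.125,2.000)–(1.000,1.225)
cell (0,2): code 1100 → (0.041,3.000)–(0.125,2.000)
cell (0,3): code 1000 → (1.000,3.950)–(0.041,3.000)
cell (1,1): code 0110 → (1.000,1.225)–(2.000,1.227)
cell (1,3): code 1101 → (1.920,4.000)–(1.000,3.950)
cell (1,4): code 1000 → (2.000,4.012)–(1.920,4.000)
cell (2,1): code 0110 → (2.000,1.227)–(3.000,1.470)
cell (2,4): code 1001 → (3.000,4.100)–(2.000,4.012)
cell (3,1): code 0110 → (3.000,1.470)–(4.000,1.171)
cell (3,4): code 1001 → (4.000,4.582)–(3.000,4.100)
cell (4,1): code 0110 → (4.000,1.171)–(5.000,1.221)
cell (4,4): code 1001 → (5.000,4.538)–(4.000,4.582)
cell (5,1): code 0010 → (5.000,1.221)–(5.948,2.000)
cell (5,2): code 0111 → (5.948,2.000)–(6.000,2.170)
cell (5,3): code 1011 → (6.000,3.518)–(5.741,4.000)
cell (5,4): code 0001 → (5.741,4.000)–(5.000,4.538)
cell (6,2): code 0010 → (6.000,2.170)–(6.203,3.000)
cell (6,3): code 0001 → (6.203,3.000)–(6.000,3.518)
total: 18 segments, chained into 1 closed loop(s), length Σ = 15.992305

segments=18 loops=1 length=15.992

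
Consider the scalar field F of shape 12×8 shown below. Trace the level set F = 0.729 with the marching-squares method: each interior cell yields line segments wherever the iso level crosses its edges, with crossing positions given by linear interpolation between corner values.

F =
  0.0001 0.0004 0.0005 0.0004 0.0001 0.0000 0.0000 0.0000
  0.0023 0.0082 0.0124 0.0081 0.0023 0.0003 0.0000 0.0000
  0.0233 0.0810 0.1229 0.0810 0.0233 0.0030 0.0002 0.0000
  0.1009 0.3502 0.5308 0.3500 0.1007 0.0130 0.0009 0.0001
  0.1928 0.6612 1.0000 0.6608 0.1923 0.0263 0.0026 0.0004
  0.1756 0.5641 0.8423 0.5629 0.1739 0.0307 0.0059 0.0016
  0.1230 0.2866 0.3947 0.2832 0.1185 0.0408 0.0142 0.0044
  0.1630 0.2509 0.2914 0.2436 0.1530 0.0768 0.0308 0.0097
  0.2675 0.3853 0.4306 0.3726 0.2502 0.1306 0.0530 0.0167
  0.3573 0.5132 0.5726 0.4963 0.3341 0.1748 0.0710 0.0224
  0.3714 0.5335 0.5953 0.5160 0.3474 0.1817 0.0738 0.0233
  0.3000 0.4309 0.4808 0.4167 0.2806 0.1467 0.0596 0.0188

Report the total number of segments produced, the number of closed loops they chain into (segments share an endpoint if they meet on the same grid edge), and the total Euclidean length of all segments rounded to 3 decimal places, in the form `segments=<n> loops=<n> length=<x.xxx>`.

segments=6 loops=1 length=5.079

cell (3,1): code 0100 → (3.422,2.000)–(4.000,1.200)
cell (3,2): code 1000 → (4.000,2.799)–(3.422,2.000)
cell (4,1): code 0110 → (4.000,1.200)–(5.000,1.593)
cell (4,2): code 1001 → (5.000,2.406)–(4.000,2.799)
cell (5,1): code 0010 → (5.000,1.593)–(5.253,2.000)
cell (5,2): code 0001 → (5.253,2.000)–(5.000,2.406)
total: 6 segments, chained into 1 closed loop(s), length Σ = 5.078935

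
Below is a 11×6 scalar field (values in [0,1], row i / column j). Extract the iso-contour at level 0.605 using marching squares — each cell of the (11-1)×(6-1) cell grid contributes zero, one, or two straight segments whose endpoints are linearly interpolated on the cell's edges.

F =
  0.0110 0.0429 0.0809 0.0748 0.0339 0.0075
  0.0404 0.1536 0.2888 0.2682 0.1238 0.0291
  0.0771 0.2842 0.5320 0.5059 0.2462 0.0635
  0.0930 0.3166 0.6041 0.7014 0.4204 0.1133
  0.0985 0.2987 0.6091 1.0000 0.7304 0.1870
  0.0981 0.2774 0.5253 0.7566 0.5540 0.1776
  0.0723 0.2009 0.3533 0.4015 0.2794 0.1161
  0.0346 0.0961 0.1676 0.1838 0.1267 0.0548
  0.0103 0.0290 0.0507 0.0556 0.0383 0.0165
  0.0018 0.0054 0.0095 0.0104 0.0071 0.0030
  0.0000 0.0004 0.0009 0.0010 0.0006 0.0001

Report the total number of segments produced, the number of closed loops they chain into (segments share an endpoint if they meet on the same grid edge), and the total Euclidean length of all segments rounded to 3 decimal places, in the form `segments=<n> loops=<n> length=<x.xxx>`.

cell (2,2): code 0100 → (2.507,3.000)–(3.000,2.009)
cell (2,3): code 1000 → (3.000,3.343)–(2.507,3.000)
cell (3,1): code 0100 → (3.180,2.000)–(4.000,1.987)
cell (3,2): code 1110 → (3.000,2.009)–(3.180,2.000)
cell (3,3): code 1101 → (3.595,4.000)–(3.000,3.343)
cell (3,4): code 1000 → (4.000,4.231)–(3.595,4.000)
cell (4,1): code 0010 → (4.000,1.987)–(4.049,2.000)
cell (4,2): code 0111 → (4.049,2.000)–(5.000,2.345)
cell (4,3): code 1011 → (5.000,3.748)–(4.711,4.000)
cell (4,4): code 0001 → (4.711,4.000)–(4.000,4.231)
cell (5,2): code 0010 → (5.000,2.345)–(5.427,3.000)
cell (5,3): code 0001 → (5.427,3.000)–(5.000,3.748)
total: 12 segments, chained into 1 closed loop(s), length Σ = 7.896784

segments=12 loops=1 length=7.897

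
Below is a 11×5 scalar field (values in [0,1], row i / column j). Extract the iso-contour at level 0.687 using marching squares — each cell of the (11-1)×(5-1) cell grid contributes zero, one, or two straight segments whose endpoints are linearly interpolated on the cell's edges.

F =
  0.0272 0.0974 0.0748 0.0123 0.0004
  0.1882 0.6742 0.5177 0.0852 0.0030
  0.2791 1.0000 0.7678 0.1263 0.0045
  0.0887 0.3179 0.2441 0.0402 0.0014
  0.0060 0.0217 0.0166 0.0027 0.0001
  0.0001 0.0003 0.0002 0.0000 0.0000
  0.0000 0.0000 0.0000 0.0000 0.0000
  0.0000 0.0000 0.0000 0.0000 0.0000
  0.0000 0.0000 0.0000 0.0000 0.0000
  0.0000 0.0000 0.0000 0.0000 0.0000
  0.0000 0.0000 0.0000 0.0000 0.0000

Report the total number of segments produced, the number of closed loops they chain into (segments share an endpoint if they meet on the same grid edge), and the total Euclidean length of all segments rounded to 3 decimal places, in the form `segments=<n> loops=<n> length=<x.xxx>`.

segments=6 loops=1 length=4.463

cell (1,0): code 0100 → (1.039,1.000)–(2.000,0.566)
cell (1,1): code 1100 → (1.677,2.000)–(1.039,1.000)
cell (1,2): code 1000 → (2.000,2.126)–(1.677,2.000)
cell (2,0): code 0010 → (2.000,0.566)–(2.459,1.000)
cell (2,1): code 0011 → (2.459,1.000)–(2.154,2.000)
cell (2,2): code 0001 → (2.154,2.000)–(2.000,2.126)
total: 6 segments, chained into 1 closed loop(s), length Σ = 4.463276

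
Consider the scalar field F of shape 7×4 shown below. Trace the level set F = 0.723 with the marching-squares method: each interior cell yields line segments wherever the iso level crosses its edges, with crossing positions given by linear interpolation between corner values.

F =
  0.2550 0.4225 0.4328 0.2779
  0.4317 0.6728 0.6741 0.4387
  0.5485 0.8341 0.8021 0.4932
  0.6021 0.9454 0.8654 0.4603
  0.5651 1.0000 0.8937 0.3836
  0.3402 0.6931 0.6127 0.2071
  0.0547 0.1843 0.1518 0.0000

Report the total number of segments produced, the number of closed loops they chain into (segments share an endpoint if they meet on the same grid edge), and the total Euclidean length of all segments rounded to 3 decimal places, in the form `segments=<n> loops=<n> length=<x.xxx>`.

cell (1,0): code 0100 → (1.311,1.000)–(2.000,0.611)
cell (1,1): code 1100 → (1.382,2.000)–(1.311,1.000)
cell (1,2): code 1000 → (2.000,2.256)–(1.382,2.000)
cell (2,0): code 0110 → (2.000,0.611)–(3.000,0.352)
cell (2,2): code 1001 → (3.000,2.352)–(2.000,2.256)
cell (3,0): code 0110 → (3.000,0.352)–(4.000,0.363)
cell (3,2): code 1001 → (4.000,2.335)–(3.000,2.352)
cell (4,0): code 0010 → (4.000,0.363)–(4.903,1.000)
cell (4,1): code 0011 → (4.903,1.000)–(4.607,2.000)
cell (4,2): code 0001 → (4.607,2.000)–(4.000,2.335)
total: 10 segments, chained into 1 closed loop(s), length Σ = 9.341024

segments=10 loops=1 length=9.341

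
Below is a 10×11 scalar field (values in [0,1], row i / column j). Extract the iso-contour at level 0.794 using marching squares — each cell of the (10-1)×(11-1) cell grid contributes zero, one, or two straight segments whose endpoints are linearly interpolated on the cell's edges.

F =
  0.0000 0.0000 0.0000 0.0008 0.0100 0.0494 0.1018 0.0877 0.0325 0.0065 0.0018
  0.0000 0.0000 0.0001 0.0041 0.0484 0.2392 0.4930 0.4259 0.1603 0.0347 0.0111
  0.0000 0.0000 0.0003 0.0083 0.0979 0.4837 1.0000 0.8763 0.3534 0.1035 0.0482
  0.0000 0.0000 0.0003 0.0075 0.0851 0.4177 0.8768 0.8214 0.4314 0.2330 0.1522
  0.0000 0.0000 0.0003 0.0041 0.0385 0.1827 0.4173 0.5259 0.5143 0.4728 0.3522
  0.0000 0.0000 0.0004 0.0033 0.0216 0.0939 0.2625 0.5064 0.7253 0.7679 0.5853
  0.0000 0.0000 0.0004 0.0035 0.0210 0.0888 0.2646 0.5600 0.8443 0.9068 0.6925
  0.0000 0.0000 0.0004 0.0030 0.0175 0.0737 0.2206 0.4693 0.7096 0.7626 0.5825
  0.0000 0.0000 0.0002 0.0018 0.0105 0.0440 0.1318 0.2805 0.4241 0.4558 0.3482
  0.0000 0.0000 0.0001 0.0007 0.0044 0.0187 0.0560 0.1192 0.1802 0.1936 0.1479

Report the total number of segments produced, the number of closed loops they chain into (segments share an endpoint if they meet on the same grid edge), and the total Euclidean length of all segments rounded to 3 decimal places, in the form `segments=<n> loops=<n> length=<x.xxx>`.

segments=14 loops=2 length=10.173

cell (1,5): code 0100 → (1.594,6.000)–(2.000,5.601)
cell (1,6): code 1100 → (1.817,7.000)–(1.594,6.000)
cell (1,7): code 1000 → (2.000,7.157)–(1.817,7.000)
cell (2,5): code 0110 → (2.000,5.601)–(3.000,5.820)
cell (2,7): code 1001 → (3.000,7.070)–(2.000,7.157)
cell (3,5): code 0010 → (3.000,5.820)–(3.180,6.000)
cell (3,6): code 0011 → (3.180,6.000)–(3.093,7.000)
cell (3,7): code 0001 → (3.093,7.000)–(3.000,7.070)
cell (5,7): code 0100 → (5.577,8.000)–(6.000,7.823)
cell (5,8): code 1100 → (5.188,9.000)–(5.577,8.000)
cell (5,9): code 1000 → (6.000,9.526)–(5.188,9.000)
cell (6,7): code 0010 → (6.000,7.823)–(6.373,8.000)
cell (6,8): code 0011 → (6.373,8.000)–(6.782,9.000)
cell (6,9): code 0001 → (6.782,9.000)–(6.000,9.526)
total: 14 segments, chained into 2 closed loop(s), length Σ = 10.173363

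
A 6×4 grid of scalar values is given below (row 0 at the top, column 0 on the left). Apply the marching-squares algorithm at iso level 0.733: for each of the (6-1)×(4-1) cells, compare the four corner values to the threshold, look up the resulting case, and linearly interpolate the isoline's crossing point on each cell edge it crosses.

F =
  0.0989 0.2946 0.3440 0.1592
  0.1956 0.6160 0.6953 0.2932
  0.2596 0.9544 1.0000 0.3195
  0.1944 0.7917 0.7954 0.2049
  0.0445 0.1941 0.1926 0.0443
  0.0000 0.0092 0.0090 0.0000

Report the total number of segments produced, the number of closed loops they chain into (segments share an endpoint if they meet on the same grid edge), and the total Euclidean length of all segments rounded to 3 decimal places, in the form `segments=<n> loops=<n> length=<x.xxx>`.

segments=8 loops=1 length=6.063

cell (1,0): code 0100 → (1.346,1.000)–(2.000,0.681)
cell (1,1): code 1100 → (1.124,2.000)–(1.346,1.000)
cell (1,2): code 1000 → (2.000,2.392)–(1.124,2.000)
cell (2,0): code 0110 → (2.000,0.681)–(3.000,0.902)
cell (2,2): code 1001 → (3.000,2.106)–(2.000,2.392)
cell (3,0): code 0010 → (3.000,0.902)–(3.098,1.000)
cell (3,1): code 0011 → (3.098,1.000)–(3.104,2.000)
cell (3,2): code 0001 → (3.104,2.000)–(3.000,2.106)
total: 8 segments, chained into 1 closed loop(s), length Σ = 6.063349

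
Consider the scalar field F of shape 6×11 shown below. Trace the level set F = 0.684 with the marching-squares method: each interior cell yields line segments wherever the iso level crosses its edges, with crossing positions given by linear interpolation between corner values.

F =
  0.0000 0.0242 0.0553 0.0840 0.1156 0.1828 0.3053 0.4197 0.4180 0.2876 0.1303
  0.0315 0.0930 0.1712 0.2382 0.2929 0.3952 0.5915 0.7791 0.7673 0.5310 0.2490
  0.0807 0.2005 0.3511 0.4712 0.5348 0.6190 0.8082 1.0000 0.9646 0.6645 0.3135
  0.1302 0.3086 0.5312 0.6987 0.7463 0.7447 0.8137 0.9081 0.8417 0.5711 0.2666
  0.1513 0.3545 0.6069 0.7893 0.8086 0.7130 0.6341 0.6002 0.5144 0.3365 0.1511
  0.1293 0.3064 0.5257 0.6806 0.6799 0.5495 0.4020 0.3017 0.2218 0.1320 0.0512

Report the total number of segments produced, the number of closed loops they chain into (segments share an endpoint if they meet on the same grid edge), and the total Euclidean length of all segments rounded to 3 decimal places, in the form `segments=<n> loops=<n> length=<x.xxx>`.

cell (0,6): code 0100 → (0.735,7.000)–(1.000,6.493)
cell (0,7): code 1100 → (0.762,8.000)–(0.735,7.000)
cell (0,8): code 1000 → (1.000,8.353)–(0.762,8.000)
cell (1,5): code 0100 → (1.427,6.000)–(2.000,5.344)
cell (1,6): code 1110 → (1.000,6.493)–(1.427,6.000)
cell (1,8): code 1001 → (2.000,8.935)–(1.000,8.353)
cell (2,2): code 0100 → (2.935,3.000)–(3.000,2.912)
cell (2,3): code 1100 → (2.705,4.000)–(2.935,3.000)
cell (2,4): code 1100 → (2.517,5.000)–(2.705,4.000)
cell (2,5): code 1110 → (2.000,5.344)–(2.517,5.000)
cell (2,8): code 1001 → (3.000,8.583)–(2.000,8.935)
cell (3,2): code 0110 → (3.000,2.912)–(4.000,2.423)
cell (3,5): code 1011 → (4.000,5.368)–(3.722,6.000)
cell (3,6): code 0011 → (3.722,6.000)–(3.728,7.000)
cell (3,7): code 0011 → (3.728,7.000)–(3.482,8.000)
cell (3,8): code 0001 → (3.482,8.000)–(3.000,8.583)
cell (4,2): code 0010 → (4.000,2.423)–(4.969,3.000)
cell (4,3): code 0011 → (4.969,3.000)–(4.968,4.000)
cell (4,4): code 0011 → (4.968,4.000)–(4.177,5.000)
cell (4,5): code 0001 → (4.177,5.000)–(4.000,5.368)
total: 20 segments, chained into 1 closed loop(s), length Σ = 16.913259

segments=20 loops=1 length=16.913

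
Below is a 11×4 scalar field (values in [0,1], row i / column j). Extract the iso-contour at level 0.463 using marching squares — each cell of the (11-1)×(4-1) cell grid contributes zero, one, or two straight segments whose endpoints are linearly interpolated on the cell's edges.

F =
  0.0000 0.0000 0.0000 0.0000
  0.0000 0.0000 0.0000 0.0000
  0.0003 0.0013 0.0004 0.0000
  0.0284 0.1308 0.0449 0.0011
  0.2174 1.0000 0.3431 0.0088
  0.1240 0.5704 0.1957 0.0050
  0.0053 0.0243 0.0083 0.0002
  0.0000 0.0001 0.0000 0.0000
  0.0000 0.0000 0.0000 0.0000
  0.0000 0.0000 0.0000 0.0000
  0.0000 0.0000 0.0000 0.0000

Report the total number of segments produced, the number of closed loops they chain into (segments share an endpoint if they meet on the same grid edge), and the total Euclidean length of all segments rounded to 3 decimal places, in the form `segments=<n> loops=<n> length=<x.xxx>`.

segments=6 loops=1 length=4.833

cell (3,0): code 0100 → (3.382,1.000)–(4.000,0.314)
cell (3,1): code 1000 → (4.000,1.817)–(3.382,1.000)
cell (4,0): code 0110 → (4.000,0.314)–(5.000,0.759)
cell (4,1): code 1001 → (5.000,1.287)–(4.000,1.817)
cell (5,0): code 0010 → (5.000,0.759)–(5.197,1.000)
cell (5,1): code 0001 → (5.197,1.000)–(5.000,1.287)
total: 6 segments, chained into 1 closed loop(s), length Σ = 4.833298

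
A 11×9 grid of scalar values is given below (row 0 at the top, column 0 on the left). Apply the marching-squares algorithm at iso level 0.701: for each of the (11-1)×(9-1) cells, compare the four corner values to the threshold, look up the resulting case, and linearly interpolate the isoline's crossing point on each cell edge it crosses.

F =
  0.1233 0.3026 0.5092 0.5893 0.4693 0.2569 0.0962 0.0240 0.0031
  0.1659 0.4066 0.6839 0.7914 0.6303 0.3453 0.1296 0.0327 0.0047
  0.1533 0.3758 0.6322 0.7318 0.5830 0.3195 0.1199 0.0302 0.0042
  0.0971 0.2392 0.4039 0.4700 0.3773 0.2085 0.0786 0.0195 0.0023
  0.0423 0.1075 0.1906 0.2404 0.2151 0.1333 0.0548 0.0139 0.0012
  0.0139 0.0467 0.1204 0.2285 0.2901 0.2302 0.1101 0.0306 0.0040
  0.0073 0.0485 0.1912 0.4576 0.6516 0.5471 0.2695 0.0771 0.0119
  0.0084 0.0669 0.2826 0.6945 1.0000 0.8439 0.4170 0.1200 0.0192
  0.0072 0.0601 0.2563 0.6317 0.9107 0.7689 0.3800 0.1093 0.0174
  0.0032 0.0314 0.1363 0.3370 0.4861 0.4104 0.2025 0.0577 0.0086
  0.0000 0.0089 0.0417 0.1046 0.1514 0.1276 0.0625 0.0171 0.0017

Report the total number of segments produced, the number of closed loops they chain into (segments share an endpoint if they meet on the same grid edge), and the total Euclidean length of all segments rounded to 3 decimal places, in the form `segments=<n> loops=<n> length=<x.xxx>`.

segments=14 loops=2 length=11.630

cell (0,2): code 0100 → (0.553,3.000)–(1.000,2.159)
cell (0,3): code 1000 → (1.000,3.561)–(0.553,3.000)
cell (1,2): code 0110 → (1.000,2.159)–(2.000,2.691)
cell (1,3): code 1001 → (2.000,3.207)–(1.000,3.561)
cell (2,2): code 0010 → (2.000,2.691)–(2.118,3.000)
cell (2,3): code 0001 → (2.118,3.000)–(2.000,3.207)
cell (6,3): code 0100 → (6.142,4.000)–(7.000,3.021)
cell (6,4): code 1100 → (6.519,5.000)–(6.142,4.000)
cell (6,5): code 1000 → (7.000,5.335)–(6.519,5.000)
cell (7,3): code 0110 → (7.000,3.021)–(8.000,3.248)
cell (7,5): code 1001 → (8.000,5.175)–(7.000,5.335)
cell (8,3): code 0010 → (8.000,3.248)–(8.494,4.000)
cell (8,4): code 0011 → (8.494,4.000)–(8.189,5.000)
cell (8,5): code 0001 → (8.189,5.000)–(8.000,5.175)
total: 14 segments, chained into 2 closed loop(s), length Σ = 11.629663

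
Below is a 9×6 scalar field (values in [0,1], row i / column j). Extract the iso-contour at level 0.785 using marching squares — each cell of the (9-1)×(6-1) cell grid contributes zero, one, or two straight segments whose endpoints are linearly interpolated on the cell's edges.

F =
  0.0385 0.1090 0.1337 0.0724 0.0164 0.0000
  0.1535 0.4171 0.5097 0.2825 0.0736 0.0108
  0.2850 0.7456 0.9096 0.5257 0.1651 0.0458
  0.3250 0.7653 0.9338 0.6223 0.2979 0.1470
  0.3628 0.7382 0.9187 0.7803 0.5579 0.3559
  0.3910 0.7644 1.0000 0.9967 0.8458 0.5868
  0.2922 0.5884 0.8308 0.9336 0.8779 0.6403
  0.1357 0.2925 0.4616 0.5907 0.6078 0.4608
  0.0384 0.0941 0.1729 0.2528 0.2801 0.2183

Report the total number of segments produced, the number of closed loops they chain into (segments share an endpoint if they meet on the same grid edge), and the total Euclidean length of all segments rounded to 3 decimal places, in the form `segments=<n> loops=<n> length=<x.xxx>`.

cell (1,1): code 0100 → (1.688,2.000)–(2.000,1.240)
cell (1,2): code 1000 → (2.000,2.325)–(1.688,2.000)
cell (2,1): code 0110 → (2.000,1.240)–(3.000,1.117)
cell (2,2): code 1001 → (3.000,2.478)–(2.000,2.325)
cell (3,1): code 0110 → (3.000,1.117)–(4.000,1.259)
cell (3,2): code 1001 → (4.000,2.966)–(3.000,2.478)
cell (4,1): code 0110 → (4.000,1.259)–(5.000,1.087)
cell (4,2): code 1101 → (4.022,3.000)–(4.000,2.966)
cell (4,3): code 1100 → (4.789,4.000)–(4.022,3.000)
cell (4,4): code 1000 → (5.000,4.235)–(4.789,4.000)
cell (5,1): code 0110 → (5.000,1.087)–(6.000,1.811)
cell (5,4): code 1001 → (6.000,4.391)–(5.000,4.235)
cell (6,1): code 0010 → (6.000,1.811)–(6.124,2.000)
cell (6,2): code 0011 → (6.124,2.000)–(6.433,3.000)
cell (6,3): code 0011 → (6.433,3.000)–(6.344,4.000)
cell (6,4): code 0001 → (6.344,4.000)–(6.000,4.391)
total: 16 segments, chained into 1 closed loop(s), length Σ = 13.088321

segments=16 loops=1 length=13.088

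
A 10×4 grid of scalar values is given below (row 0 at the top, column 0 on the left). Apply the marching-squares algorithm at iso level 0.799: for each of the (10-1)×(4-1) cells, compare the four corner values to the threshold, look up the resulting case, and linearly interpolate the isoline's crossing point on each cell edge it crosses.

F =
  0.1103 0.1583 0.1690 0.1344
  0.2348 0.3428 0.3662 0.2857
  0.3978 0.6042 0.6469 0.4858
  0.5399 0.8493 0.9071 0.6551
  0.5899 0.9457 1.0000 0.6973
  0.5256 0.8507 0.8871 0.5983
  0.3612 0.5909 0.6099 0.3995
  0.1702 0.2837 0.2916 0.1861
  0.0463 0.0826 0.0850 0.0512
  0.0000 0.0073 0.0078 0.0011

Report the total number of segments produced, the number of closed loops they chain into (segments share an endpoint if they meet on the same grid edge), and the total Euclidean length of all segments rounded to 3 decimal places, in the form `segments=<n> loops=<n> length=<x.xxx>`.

cell (2,0): code 0100 → (2.795,1.000)–(3.000,0.837)
cell (2,1): code 1100 → (2.585,2.000)–(2.795,1.000)
cell (2,2): code 1000 → (3.000,2.429)–(2.585,2.000)
cell (3,0): code 0110 → (3.000,0.837)–(4.000,0.588)
cell (3,2): code 1001 → (4.000,2.664)–(3.000,2.429)
cell (4,0): code 0110 → (4.000,0.588)–(5.000,0.841)
cell (4,2): code 1001 → (5.000,2.305)–(4.000,2.664)
cell (5,0): code 0010 → (5.000,0.841)–(5.199,1.000)
cell (5,1): code 0011 → (5.199,1.000)–(5.318,2.000)
cell (5,2): code 0001 → (5.318,2.000)–(5.000,2.305)
total: 10 segments, chained into 1 closed loop(s), length Σ = 7.735167

segments=10 loops=1 length=7.735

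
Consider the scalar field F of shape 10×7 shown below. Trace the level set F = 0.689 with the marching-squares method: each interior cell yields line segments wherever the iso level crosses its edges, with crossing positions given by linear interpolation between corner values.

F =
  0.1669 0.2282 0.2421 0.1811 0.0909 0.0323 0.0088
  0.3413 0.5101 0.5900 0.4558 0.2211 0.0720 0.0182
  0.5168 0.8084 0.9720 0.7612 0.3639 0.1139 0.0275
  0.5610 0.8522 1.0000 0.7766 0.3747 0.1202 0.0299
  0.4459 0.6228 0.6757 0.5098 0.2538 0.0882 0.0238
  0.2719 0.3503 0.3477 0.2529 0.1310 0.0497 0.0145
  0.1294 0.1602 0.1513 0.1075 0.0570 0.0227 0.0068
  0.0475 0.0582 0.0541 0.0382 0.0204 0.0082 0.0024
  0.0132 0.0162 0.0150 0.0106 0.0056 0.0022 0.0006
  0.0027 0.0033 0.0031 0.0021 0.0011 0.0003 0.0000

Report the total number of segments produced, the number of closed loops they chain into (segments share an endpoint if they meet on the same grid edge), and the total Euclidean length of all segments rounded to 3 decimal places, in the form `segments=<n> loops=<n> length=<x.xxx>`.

segments=10 loops=1 length=8.571

cell (1,0): code 0100 → (1.600,1.000)–(2.000,0.591)
cell (1,1): code 1100 → (1.259,2.000)–(1.600,1.000)
cell (1,2): code 1100 → (1.764,3.000)–(1.259,2.000)
cell (1,3): code 1000 → (2.000,3.182)–(1.764,3.000)
cell (2,0): code 0110 → (2.000,0.591)–(3.000,0.440)
cell (2,3): code 1001 → (3.000,3.218)–(2.000,3.182)
cell (3,0): code 0010 → (3.000,0.440)–(3.711,1.000)
cell (3,1): code 0011 → (3.711,1.000)–(3.959,2.000)
cell (3,2): code 0011 → (3.959,2.000)–(3.328,3.000)
cell (3,3): code 0001 → (3.328,3.000)–(3.000,3.218)
total: 10 segments, chained into 1 closed loop(s), length Σ = 8.571399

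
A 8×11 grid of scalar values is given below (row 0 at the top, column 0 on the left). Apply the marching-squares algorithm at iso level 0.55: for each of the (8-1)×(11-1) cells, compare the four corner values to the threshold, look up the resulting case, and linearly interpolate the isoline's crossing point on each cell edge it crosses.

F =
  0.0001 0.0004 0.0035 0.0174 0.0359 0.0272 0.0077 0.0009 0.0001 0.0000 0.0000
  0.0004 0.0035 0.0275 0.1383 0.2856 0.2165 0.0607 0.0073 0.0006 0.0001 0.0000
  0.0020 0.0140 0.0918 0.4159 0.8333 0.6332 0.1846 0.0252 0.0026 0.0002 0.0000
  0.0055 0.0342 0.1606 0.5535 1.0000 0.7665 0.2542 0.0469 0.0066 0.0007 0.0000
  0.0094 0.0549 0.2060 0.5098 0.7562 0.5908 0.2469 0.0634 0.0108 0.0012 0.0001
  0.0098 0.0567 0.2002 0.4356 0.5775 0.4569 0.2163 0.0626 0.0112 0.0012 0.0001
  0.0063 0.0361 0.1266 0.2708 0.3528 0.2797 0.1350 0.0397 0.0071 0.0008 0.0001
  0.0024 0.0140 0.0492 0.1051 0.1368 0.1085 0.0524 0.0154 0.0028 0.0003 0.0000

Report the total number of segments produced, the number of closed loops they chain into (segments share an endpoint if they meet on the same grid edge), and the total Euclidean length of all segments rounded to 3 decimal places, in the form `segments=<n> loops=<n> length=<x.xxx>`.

segments=14 loops=1 length=9.359

cell (1,3): code 0100 → (1.483,4.000)–(2.000,3.321)
cell (1,4): code 1100 → (1.800,5.000)–(1.483,4.000)
cell (1,5): code 1000 → (2.000,5.185)–(1.800,5.000)
cell (2,2): code 0100 → (2.975,3.000)–(3.000,2.991)
cell (2,3): code 1110 → (2.000,3.321)–(2.975,3.000)
cell (2,5): code 1001 → (3.000,5.423)–(2.000,5.185)
cell (3,2): code 0010 → (3.000,2.991)–(3.080,3.000)
cell (3,3): code 0111 → (3.080,3.000)–(4.000,3.163)
cell (3,5): code 1001 → (4.000,5.119)–(3.000,5.423)
cell (4,3): code 0110 → (4.000,3.163)–(5.000,3.806)
cell (4,4): code 1011 → (5.000,4.228)–(4.305,5.000)
cell (4,5): code 0001 → (4.305,5.000)–(4.000,5.119)
cell (5,3): code 0010 → (5.000,3.806)–(5.122,4.000)
cell (5,4): code 0001 → (5.122,4.000)–(5.000,4.228)
total: 14 segments, chained into 1 closed loop(s), length Σ = 9.358788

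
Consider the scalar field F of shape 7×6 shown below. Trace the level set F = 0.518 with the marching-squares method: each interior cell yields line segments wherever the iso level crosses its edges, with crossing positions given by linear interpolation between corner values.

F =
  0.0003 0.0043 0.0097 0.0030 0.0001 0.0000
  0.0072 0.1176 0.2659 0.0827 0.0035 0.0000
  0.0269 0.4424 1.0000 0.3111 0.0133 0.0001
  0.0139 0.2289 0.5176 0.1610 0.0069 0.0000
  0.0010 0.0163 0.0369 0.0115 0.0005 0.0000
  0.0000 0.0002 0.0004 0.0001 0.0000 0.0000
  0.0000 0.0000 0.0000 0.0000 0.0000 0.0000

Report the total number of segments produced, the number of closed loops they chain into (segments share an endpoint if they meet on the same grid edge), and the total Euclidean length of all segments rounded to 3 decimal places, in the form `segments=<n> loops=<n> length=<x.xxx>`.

cell (1,1): code 0100 → (1.343,2.000)–(2.000,1.136)
cell (1,2): code 1000 → (2.000,2.700)–(1.343,2.000)
cell (2,1): code 0010 → (2.000,1.136)–(2.999,2.000)
cell (2,2): code 0001 → (2.999,2.000)–(2.000,2.700)
total: 4 segments, chained into 1 closed loop(s), length Σ = 4.585988

segments=4 loops=1 length=4.586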